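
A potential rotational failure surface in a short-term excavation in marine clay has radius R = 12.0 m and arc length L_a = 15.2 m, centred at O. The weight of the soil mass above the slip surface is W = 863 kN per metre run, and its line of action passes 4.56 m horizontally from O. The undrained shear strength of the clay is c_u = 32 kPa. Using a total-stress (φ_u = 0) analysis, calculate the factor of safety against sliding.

Taking moments about the centre O, the resisting moment is provided by the undrained shear strength acting along the arc:
M_R = c_u·L_a·R = 32·15.20·12.0 = 5836.8 kN·m/m
M_D = W·d = 863·4.56 = 3935.3 kN·m/m
FS = M_R / M_D = 5836.8 / 3935.3 = 1.483

FS = 1.48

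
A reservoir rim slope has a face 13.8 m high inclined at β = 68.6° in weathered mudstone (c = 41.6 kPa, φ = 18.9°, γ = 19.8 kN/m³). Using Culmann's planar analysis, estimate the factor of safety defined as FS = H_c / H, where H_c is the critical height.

H_c = (4c/γ) · sinβ cosφ / [1 − cos(β − φ)]
    = (4·41.6/19.8) · sin68.6°·cos18.9° / [1 − cos49.7°]
    = 8.404 · 0.8809 / 0.3532 = 20.96 m
FS = H_c / H = 20.96 / 13.8 = 1.519

FS = 1.52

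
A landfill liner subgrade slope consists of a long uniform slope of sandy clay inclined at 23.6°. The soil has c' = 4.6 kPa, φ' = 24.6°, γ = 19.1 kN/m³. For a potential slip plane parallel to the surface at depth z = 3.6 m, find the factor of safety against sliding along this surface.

For an infinite slope with a slip plane parallel to the surface (no pore pressure): FS = [c' + γz cos²β tanφ'] / [γz sinβ cosβ].
γz = 19.1·3.6 = 68.76 kN/m²
Numerator = 4.6 + 68.76·cos²23.6°·tan24.6° = 4.6 + 68.76·0.8397·0.4578 = 31.035 kPa
Denominator = 68.76·sin23.6°·cos23.6° = 68.76·0.4003·0.9164 = 25.226 kPa
FS = 31.035 / 25.226 = 1.230

FS = 1.23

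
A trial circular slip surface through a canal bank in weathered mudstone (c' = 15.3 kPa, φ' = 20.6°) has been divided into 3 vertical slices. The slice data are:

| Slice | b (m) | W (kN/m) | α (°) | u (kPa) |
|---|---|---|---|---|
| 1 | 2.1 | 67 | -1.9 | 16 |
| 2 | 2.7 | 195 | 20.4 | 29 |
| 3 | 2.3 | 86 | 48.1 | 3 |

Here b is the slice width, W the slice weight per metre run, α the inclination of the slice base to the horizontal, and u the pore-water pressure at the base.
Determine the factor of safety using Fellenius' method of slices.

Ordinary method of slices: FS = Σ[c'·Δl_i + (W_i cosα_i − u_i·Δl_i)·tanφ'] / Σ W_i sinα_i, with Δl_i = b_i / cosα_i.
Slice 1: Δl = 2.1/cos(-1.9°) = 2.101 m; N'_1 = 67·cos(-1.9°) − 16·2.101 = 33.3; c'Δl = 32.15; W sinα = -2.2
Slice 2: Δl = 2.7/cos20.4° = 2.881 m; N'_2 = 195·cos20.4° − 29·2.881 = 99.2; c'Δl = 44.07; W sinα = 68.0
Slice 3: Δl = 2.3/cos48.1° = 3.444 m; N'_3 = 86·cos48.1° − 3·3.444 = 47.1; c'Δl = 52.69; W sinα = 64.0
Σc'Δl = 128.9 kN/m; ΣN' = 179.7 kN/m; ΣW sinα = 129.8 kN/m
Resisting = 128.9 + 179.7·tan20.6° = 128.9 + 67.5 = 196.5 kN/m
FS = 196.5 / 129.8 = 1.514

FS = 1.51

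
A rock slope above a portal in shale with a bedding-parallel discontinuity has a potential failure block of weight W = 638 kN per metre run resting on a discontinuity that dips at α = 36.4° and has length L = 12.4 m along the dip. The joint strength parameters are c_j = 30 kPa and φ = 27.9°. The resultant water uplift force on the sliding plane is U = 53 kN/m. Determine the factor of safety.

FS = 1.63

Resolving the block weight along and normal to the plane and applying the Mohr–Coulomb strength on the joint:
N' = W cosα − U = 638·cos36.4° − 53 = 460.5 kN/m
Driving force T = W sinα = 638·sin36.4° = 378.6 kN/m
Resisting force R = c_j·L + N'·tanφ = 30·12.4 + 460.5·tan27.9° = 372.0 + 243.8 = 615.8 kN/m
FS = R / T = 615.8 / 378.6 = 1.627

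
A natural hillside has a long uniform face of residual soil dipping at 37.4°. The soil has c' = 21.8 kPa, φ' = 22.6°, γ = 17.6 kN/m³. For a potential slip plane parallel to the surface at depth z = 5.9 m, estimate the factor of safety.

For an infinite slope with a slip plane parallel to the surface (no pore pressure): FS = [c' + γz cos²β tanφ'] / [γz sinβ cosβ].
γz = 17.6·5.9 = 103.84 kN/m²
Numerator = 21.8 + 103.84·cos²37.4°·tan22.6° = 21.8 + 103.84·0.6311·0.4163 = 49.079 kPa
Denominator = 103.84·sin37.4°·cos37.4° = 103.84·0.6074·0.7944 = 50.104 kPa
FS = 49.079 / 50.104 = 0.980

FS = 0.98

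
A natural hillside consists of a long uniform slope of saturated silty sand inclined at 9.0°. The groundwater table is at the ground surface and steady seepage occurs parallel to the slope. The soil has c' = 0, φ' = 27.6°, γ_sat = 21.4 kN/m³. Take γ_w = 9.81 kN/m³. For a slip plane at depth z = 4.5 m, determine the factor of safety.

FS = 1.79

With seepage parallel to the slope and the water table at the surface, the effective normal stress on the slip plane uses the buoyant unit weight γ' = γ_sat − γ_w while the driving shear stress uses γ_sat:
FS = [c' + γ' z cos²β tanφ'] / [γ_sat z sinβ cosβ]
(For c' = 0 this reduces to FS = (γ'/γ_sat)·tanφ'/tanβ.)
γ' = 21.4 − 9.81 = 11.59 kN/m³
Numerator = 0.0 + 11.59·4.5·cos²9.0°·tan27.6° = 0.0 + 11.59·4.5·0.9755·0.5228 = 26.599 kPa
Denominator = 21.4·4.5·sin9.0°·cos9.0° = 21.4·4.5·0.1564·0.9877 = 14.879 kPa
FS = 26.599 / 14.879 = 1.788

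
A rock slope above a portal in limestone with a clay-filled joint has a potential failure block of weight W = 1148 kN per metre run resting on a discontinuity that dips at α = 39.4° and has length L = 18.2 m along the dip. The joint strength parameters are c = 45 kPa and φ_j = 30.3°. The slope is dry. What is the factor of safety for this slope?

Resolving the block weight along and normal to the plane and applying the Mohr–Coulomb strength on the joint:
N' = W cosα = 1148·cos39.4° = 887.1 kN/m
Driving force T = W sinα = 1148·sin39.4° = 728.7 kN/m
Resisting force R = c·L + N'·tanφ_j = 45·18.2 + 887.1·tan30.3° = 819.0 + 518.4 = 1337.4 kN/m
FS = R / T = 1337.4 / 728.7 = 1.835

FS = 1.84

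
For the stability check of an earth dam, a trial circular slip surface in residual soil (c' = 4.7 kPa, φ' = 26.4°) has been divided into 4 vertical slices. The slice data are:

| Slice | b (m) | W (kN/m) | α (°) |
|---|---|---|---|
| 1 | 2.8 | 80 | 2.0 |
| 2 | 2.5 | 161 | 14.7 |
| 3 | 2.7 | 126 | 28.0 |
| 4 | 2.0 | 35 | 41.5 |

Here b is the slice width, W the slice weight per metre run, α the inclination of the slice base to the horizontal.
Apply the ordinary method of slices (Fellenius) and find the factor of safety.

Ordinary method of slices: FS = Σ[c'·Δl_i + (W_i cosα_i)·tanφ'] / Σ W_i sinα_i, with Δl_i = b_i / cosα_i.
Slice 1: Δl = 2.8/cos2.0° = 2.802 m; N'_1 = 80·cos2.0° = 80.0; c'Δl = 13.17; W sinα = 2.8
Slice 2: Δl = 2.5/cos14.7° = 2.585 m; N'_2 = 161·cos14.7° = 155.7; c'Δl = 12.15; W sinα = 40.9
Slice 3: Δl = 2.7/cos28.0° = 3.058 m; N'_3 = 126·cos28.0° = 111.3; c'Δl = 14.37; W sinα = 59.2
Slice 4: Δl = 2.0/cos41.5° = 2.670 m; N'_4 = 35·cos41.5° = 26.2; c'Δl = 12.55; W sinα = 23.2
Σc'Δl = 52.2 kN/m; ΣN' = 373.1 kN/m; ΣW sinα = 126.0 kN/m
Resisting = 52.2 + 373.1·tan26.4° = 52.2 + 185.2 = 237.5 kN/m
FS = 237.5 / 126.0 = 1.885

FS = 1.88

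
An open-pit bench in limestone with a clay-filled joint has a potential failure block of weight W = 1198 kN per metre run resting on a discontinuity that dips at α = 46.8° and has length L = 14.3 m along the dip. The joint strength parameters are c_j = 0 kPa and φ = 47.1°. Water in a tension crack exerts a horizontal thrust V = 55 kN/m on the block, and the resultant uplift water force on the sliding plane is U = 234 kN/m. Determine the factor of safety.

Resolving the block weight along and normal to the plane and applying the Mohr–Coulomb strength on the joint:
N' = W cosα − U − V sinα = 1198·cos46.8° − 234 − 55·sin46.8° = 546.0 kN/m
Driving force T = W sinα + V cosα = 1198·sin46.8° + 55·cos46.8° = 911.0 kN/m
Resisting force R = c_j·L + N'·tanφ = 0·14.3 + 546.0·tan47.1° = 0.0 + 587.6 = 587.6 kN/m
FS = R / T = 587.6 / 911.0 = 0.645

FS = 0.64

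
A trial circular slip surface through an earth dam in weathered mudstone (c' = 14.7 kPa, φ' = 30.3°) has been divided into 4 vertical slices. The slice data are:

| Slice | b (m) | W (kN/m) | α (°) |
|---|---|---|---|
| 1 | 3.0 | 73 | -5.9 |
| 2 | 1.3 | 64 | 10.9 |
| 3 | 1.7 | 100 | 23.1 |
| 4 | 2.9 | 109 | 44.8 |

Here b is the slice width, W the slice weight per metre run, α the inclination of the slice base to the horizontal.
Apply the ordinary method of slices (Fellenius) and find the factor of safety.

FS = 2.73

Ordinary method of slices: FS = Σ[c'·Δl_i + (W_i cosα_i)·tanφ'] / Σ W_i sinα_i, with Δl_i = b_i / cosα_i.
Slice 1: Δl = 3.0/cos(-5.9°) = 3.016 m; N'_1 = 73·cos(-5.9°) = 72.6; c'Δl = 44.33; W sinα = -7.5
Slice 2: Δl = 1.3/cos10.9° = 1.324 m; N'_2 = 64·cos10.9° = 62.8; c'Δl = 19.46; W sinα = 12.1
Slice 3: Δl = 1.7/cos23.1° = 1.848 m; N'_3 = 100·cos23.1° = 92.0; c'Δl = 27.17; W sinα = 39.2
Slice 4: Δl = 2.9/cos44.8° = 4.087 m; N'_4 = 109·cos44.8° = 77.3; c'Δl = 60.08; W sinα = 76.8
Σc'Δl = 151.0 kN/m; ΣN' = 304.8 kN/m; ΣW sinα = 120.6 kN/m
Resisting = 151.0 + 304.8·tan30.3° = 151.0 + 178.1 = 329.1 kN/m
FS = 329.1 / 120.6 = 2.728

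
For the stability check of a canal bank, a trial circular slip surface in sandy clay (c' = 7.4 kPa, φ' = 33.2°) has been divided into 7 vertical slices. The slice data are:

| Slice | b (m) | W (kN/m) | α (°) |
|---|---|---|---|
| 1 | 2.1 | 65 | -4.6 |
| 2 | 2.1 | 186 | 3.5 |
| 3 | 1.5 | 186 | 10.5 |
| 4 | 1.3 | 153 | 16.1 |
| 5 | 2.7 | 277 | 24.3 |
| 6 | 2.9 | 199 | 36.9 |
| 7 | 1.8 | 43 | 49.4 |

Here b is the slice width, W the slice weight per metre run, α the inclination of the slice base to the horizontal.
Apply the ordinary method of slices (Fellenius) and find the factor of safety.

FS = 2.26

Ordinary method of slices: FS = Σ[c'·Δl_i + (W_i cosα_i)·tanφ'] / Σ W_i sinα_i, with Δl_i = b_i / cosα_i.
Slice 1: Δl = 2.1/cos(-4.6°) = 2.107 m; N'_1 = 65·cos(-4.6°) = 64.8; c'Δl = 15.59; W sinα = -5.2
Slice 2: Δl = 2.1/cos3.5° = 2.104 m; N'_2 = 186·cos3.5° = 185.7; c'Δl = 15.57; W sinα = 11.4
Slice 3: Δl = 1.5/cos10.5° = 1.526 m; N'_3 = 186·cos10.5° = 182.9; c'Δl = 11.29; W sinα = 33.9
Slice 4: Δl = 1.3/cos16.1° = 1.353 m; N'_4 = 153·cos16.1° = 147.0; c'Δl = 10.01; W sinα = 42.4
Slice 5: Δl = 2.7/cos24.3° = 2.962 m; N'_5 = 277·cos24.3° = 252.5; c'Δl = 21.92; W sinα = 114.0
Slice 6: Δl = 2.9/cos36.9° = 3.626 m; N'_6 = 199·cos36.9° = 159.1; c'Δl = 26.84; W sinα = 119.5
Slice 7: Δl = 1.8/cos49.4° = 2.766 m; N'_7 = 43·cos49.4° = 28.0; c'Δl = 20.47; W sinα = 32.6
Σc'Δl = 121.7 kN/m; ΣN' = 1019.9 kN/m; ΣW sinα = 348.6 kN/m
Resisting = 121.7 + 1019.9·tan33.2° = 121.7 + 667.4 = 789.1 kN/m
FS = 789.1 / 348.6 = 2.264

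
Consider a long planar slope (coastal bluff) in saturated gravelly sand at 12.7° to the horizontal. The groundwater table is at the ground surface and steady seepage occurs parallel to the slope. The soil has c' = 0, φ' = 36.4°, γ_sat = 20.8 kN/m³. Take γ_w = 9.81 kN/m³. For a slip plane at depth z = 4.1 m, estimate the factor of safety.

FS = 1.73

With seepage parallel to the slope and the water table at the surface, the effective normal stress on the slip plane uses the buoyant unit weight γ' = γ_sat − γ_w while the driving shear stress uses γ_sat:
FS = [c' + γ' z cos²β tanφ'] / [γ_sat z sinβ cosβ]
(For c' = 0 this reduces to FS = (γ'/γ_sat)·tanφ'/tanβ.)
γ' = 20.8 − 9.81 = 10.99 kN/m³
Numerator = 0.0 + 10.99·4.1·cos²12.7°·tan36.4° = 0.0 + 10.99·4.1·0.9517·0.7373 = 31.615 kPa
Denominator = 20.8·4.1·sin12.7°·cos12.7° = 20.8·4.1·0.2198·0.9755 = 18.290 kPa
FS = 31.615 / 18.290 = 1.729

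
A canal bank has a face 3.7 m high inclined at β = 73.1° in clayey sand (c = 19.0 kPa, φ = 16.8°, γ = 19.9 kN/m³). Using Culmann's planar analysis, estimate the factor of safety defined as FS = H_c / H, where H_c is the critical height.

H_c = (4c/γ) · sinβ cosφ / [1 − cos(β − φ)]
    = (4·19.0/19.9) · sin73.1°·cos16.8° / [1 − cos56.3°]
    = 3.819 · 0.9160 / 0.4452 = 7.86 m
FS = H_c / H = 7.86 / 3.7 = 2.124

FS = 2.12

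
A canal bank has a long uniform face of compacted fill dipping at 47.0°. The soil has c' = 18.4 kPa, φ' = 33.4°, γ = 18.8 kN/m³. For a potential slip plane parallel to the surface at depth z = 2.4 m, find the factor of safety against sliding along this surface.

FS = 1.43

For an infinite slope with a slip plane parallel to the surface (no pore pressure): FS = [c' + γz cos²β tanφ'] / [γz sinβ cosβ].
γz = 18.8·2.4 = 45.12 kN/m²
Numerator = 18.4 + 45.12·cos²47.0°·tan33.4° = 18.4 + 45.12·0.4651·0.6594 = 32.238 kPa
Denominator = 45.12·sin47.0°·cos47.0° = 45.12·0.7314·0.6820 = 22.505 kPa
FS = 32.238 / 22.505 = 1.432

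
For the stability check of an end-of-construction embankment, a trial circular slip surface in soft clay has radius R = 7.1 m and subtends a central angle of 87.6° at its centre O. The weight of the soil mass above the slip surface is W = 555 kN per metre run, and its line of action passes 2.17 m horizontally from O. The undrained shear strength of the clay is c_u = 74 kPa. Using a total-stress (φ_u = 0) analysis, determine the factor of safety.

FS = 4.74

Taking moments about the centre O, the resisting moment is provided by the undrained shear strength acting along the arc:
Arc length L_a = R·θ = 7.1·(87.6°·π/180) = 7.1·1.5289 = 10.86 m
M_R = c_u·L_a·R = 74·10.86·7.1 = 5703.3 kN·m/m
M_D = W·d = 555·2.17 = 1204.3 kN·m/m
FS = M_R / M_D = 5703.3 / 1204.3 = 4.736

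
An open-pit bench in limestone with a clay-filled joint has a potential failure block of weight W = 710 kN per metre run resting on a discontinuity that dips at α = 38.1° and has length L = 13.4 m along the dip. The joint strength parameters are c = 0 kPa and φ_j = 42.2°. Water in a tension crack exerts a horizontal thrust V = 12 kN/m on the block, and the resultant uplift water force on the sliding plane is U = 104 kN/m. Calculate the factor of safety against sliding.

FS = 0.91

Resolving the block weight along and normal to the plane and applying the Mohr–Coulomb strength on the joint:
N' = W cosα − U − V sinα = 710·cos38.1° − 104 − 12·sin38.1° = 447.3 kN/m
Driving force T = W sinα + V cosα = 710·sin38.1° + 12·cos38.1° = 447.5 kN/m
Resisting force R = c·L + N'·tanφ_j = 0·13.4 + 447.3·tan42.2° = 0.0 + 405.6 = 405.6 kN/m
FS = R / T = 405.6 / 447.5 = 0.906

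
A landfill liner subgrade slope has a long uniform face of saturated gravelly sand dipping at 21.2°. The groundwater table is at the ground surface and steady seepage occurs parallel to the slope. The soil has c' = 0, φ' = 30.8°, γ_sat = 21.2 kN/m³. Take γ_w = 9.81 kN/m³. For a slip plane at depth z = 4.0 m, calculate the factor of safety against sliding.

FS = 0.83

With seepage parallel to the slope and the water table at the surface, the effective normal stress on the slip plane uses the buoyant unit weight γ' = γ_sat − γ_w while the driving shear stress uses γ_sat:
FS = [c' + γ' z cos²β tanφ'] / [γ_sat z sinβ cosβ]
(For c' = 0 this reduces to FS = (γ'/γ_sat)·tanφ'/tanβ.)
γ' = 21.2 − 9.81 = 11.39 kN/m³
Numerator = 0.0 + 11.39·4.0·cos²21.2°·tan30.8° = 0.0 + 11.39·4.0·0.8692·0.5961 = 23.608 kPa
Denominator = 21.2·4.0·sin21.2°·cos21.2° = 21.2·4.0·0.3616·0.9323 = 28.590 kPa
FS = 23.608 / 28.590 = 0.826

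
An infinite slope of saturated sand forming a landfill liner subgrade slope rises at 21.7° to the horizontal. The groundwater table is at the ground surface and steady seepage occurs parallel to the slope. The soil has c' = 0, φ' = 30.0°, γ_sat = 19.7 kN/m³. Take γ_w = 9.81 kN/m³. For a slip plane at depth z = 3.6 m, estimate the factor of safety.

With seepage parallel to the slope and the water table at the surface, the effective normal stress on the slip plane uses the buoyant unit weight γ' = γ_sat − γ_w while the driving shear stress uses γ_sat:
FS = [c' + γ' z cos²β tanφ'] / [γ_sat z sinβ cosβ]
(For c' = 0 this reduces to FS = (γ'/γ_sat)·tanφ'/tanβ.)
γ' = 19.7 − 9.81 = 9.89 kN/m³
Numerator = 0.0 + 9.89·3.6·cos²21.7°·tan30.0° = 0.0 + 9.89·3.6·0.8633·0.5774 = 17.746 kPa
Denominator = 19.7·3.6·sin21.7°·cos21.7° = 19.7·3.6·0.3697·0.9291 = 24.364 kPa
FS = 17.746 / 24.364 = 0.728

FS = 0.73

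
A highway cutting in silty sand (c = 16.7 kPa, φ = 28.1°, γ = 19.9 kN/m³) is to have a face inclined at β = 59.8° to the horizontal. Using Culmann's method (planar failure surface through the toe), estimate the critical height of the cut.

Culmann's analysis gives the critical failure plane at α_cr = (β + φ)/2 = (59.8 + 28.1)/2 = 44.0°, and the critical height
H_c = (4c/γ) · sinβ cosφ / [1 − cos(β − φ)]
    = (4·16.7/19.9) · sin59.8°·cos28.1° / [1 − cos(31.7°)]
    = 3.357 · 0.8643·0.8821 / [1 − 0.8508]
    = 3.357 · 0.7624 / 0.1492
    = 17.15 m

H_c = 17.15 m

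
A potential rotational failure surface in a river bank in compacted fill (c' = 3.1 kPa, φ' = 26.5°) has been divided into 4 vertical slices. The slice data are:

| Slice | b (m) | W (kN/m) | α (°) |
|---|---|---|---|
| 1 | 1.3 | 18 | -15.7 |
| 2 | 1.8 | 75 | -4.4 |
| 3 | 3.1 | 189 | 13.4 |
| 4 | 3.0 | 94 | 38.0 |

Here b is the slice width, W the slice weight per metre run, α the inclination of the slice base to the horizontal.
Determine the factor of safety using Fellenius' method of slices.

Ordinary method of slices: FS = Σ[c'·Δl_i + (W_i cosα_i)·tanφ'] / Σ W_i sinα_i, with Δl_i = b_i / cosα_i.
Slice 1: Δl = 1.3/cos(-15.7°) = 1.350 m; N'_1 = 18·cos(-15.7°) = 17.3; c'Δl = 4.19; W sinα = -4.9
Slice 2: Δl = 1.8/cos(-4.4°) = 1.805 m; N'_2 = 75·cos(-4.4°) = 74.8; c'Δl = 5.60; W sinα = -5.8
Slice 3: Δl = 3.1/cos13.4° = 3.187 m; N'_3 = 189·cos13.4° = 183.9; c'Δl = 9.88; W sinα = 43.8
Slice 4: Δl = 3.0/cos38.0° = 3.807 m; N'_4 = 94·cos38.0° = 74.1; c'Δl = 11.80; W sinα = 57.9
Σc'Δl = 31.5 kN/m; ΣN' = 350.0 kN/m; ΣW sinα = 91.0 kN/m
Resisting = 31.5 + 350.0·tan26.5° = 31.5 + 174.5 = 206.0 kN/m
FS = 206.0 / 91.0 = 2.262

FS = 2.26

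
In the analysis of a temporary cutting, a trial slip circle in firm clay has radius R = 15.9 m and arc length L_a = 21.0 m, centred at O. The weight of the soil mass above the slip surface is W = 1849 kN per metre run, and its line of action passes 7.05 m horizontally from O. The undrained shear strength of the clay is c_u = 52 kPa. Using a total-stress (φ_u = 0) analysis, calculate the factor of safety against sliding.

Taking moments about the centre O, the resisting moment is provided by the undrained shear strength acting along the arc:
M_R = c_u·L_a·R = 52·21.00·15.9 = 17362.8 kN·m/m
M_D = W·d = 1849·7.05 = 13035.4 kN·m/m
FS = M_R / M_D = 17362.8 / 13035.4 = 1.332

FS = 1.33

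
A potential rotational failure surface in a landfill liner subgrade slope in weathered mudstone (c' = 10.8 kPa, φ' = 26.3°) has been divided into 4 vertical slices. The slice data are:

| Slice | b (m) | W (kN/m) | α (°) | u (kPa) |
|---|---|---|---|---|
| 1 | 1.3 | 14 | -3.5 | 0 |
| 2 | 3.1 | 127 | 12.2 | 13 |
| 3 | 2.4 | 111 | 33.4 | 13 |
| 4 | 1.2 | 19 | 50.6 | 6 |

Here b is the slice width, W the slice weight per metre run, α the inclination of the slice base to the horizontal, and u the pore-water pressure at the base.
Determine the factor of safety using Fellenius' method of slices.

Ordinary method of slices: FS = Σ[c'·Δl_i + (W_i cosα_i − u_i·Δl_i)·tanφ'] / Σ W_i sinα_i, with Δl_i = b_i / cosα_i.
Slice 1: Δl = 1.3/cos(-3.5°) = 1.302 m; N'_1 = 14·cos(-3.5°) − 0·1.302 = 14.0; c'Δl = 14.07; W sinα = -0.9
Slice 2: Δl = 3.1/cos12.2° = 3.172 m; N'_2 = 127·cos12.2° − 13·3.172 = 82.9; c'Δl = 34.25; W sinα = 26.8
Slice 3: Δl = 2.4/cos33.4° = 2.875 m; N'_3 = 111·cos33.4° − 13·2.875 = 55.3; c'Δl = 31.05; W sinα = 61.1
Slice 4: Δl = 1.2/cos50.6° = 1.891 m; N'_4 = 19·cos50.6° − 6·1.891 = 0.7; c'Δl = 20.42; W sinα = 14.7
Σc'Δl = 99.8 kN/m; ΣN' = 152.9 kN/m; ΣW sinα = 101.8 kN/m
Resisting = 99.8 + 152.9·tan26.3° = 99.8 + 75.6 = 175.3 kN/m
FS = 175.3 / 101.8 = 1.723

FS = 1.72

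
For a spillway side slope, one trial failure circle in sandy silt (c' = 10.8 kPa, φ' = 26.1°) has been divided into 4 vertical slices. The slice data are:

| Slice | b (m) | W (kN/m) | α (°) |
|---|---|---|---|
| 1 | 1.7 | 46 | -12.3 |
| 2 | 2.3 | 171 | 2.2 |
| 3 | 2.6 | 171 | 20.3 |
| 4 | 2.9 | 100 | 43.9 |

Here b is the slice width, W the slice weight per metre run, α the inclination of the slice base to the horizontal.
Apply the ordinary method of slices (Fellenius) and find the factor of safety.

FS = 2.68

Ordinary method of slices: FS = Σ[c'·Δl_i + (W_i cosα_i)·tanφ'] / Σ W_i sinα_i, with Δl_i = b_i / cosα_i.
Slice 1: Δl = 1.7/cos(-12.3°) = 1.740 m; N'_1 = 46·cos(-12.3°) = 44.9; c'Δl = 18.79; W sinα = -9.8
Slice 2: Δl = 2.3/cos2.2° = 2.302 m; N'_2 = 171·cos2.2° = 170.9; c'Δl = 24.86; W sinα = 6.6
Slice 3: Δl = 2.6/cos20.3° = 2.772 m; N'_3 = 171·cos20.3° = 160.4; c'Δl = 29.94; W sinα = 59.3
Slice 4: Δl = 2.9/cos43.9° = 4.025 m; N'_4 = 100·cos43.9° = 72.1; c'Δl = 43.47; W sinα = 69.3
Σc'Δl = 117.1 kN/m; ΣN' = 448.3 kN/m; ΣW sinα = 125.4 kN/m
Resisting = 117.1 + 448.3·tan26.1° = 117.1 + 219.6 = 336.7 kN/m
FS = 336.7 / 125.4 = 2.684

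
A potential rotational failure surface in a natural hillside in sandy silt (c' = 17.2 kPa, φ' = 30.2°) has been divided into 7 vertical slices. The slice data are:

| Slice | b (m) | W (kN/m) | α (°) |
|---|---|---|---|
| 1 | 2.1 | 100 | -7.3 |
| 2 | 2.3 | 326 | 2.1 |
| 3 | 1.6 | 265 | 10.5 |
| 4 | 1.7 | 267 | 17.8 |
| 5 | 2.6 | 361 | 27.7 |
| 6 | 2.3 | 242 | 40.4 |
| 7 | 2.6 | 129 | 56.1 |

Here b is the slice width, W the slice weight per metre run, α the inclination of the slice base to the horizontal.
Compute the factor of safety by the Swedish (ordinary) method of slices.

FS = 2.14

Ordinary method of slices: FS = Σ[c'·Δl_i + (W_i cosα_i)·tanφ'] / Σ W_i sinα_i, with Δl_i = b_i / cosα_i.
Slice 1: Δl = 2.1/cos(-7.3°) = 2.117 m; N'_1 = 100·cos(-7.3°) = 99.2; c'Δl = 36.42; W sinα = -12.7
Slice 2: Δl = 2.3/cos2.1° = 2.302 m; N'_2 = 326·cos2.1° = 325.8; c'Δl = 39.59; W sinα = 11.9
Slice 3: Δl = 1.6/cos10.5° = 1.627 m; N'_3 = 265·cos10.5° = 260.6; c'Δl = 27.99; W sinα = 48.3
Slice 4: Δl = 1.7/cos17.8° = 1.785 m; N'_4 = 267·cos17.8° = 254.2; c'Δl = 30.71; W sinα = 81.6
Slice 5: Δl = 2.6/cos27.7° = 2.937 m; N'_5 = 361·cos27.7° = 319.6; c'Δl = 50.51; W sinα = 167.8
Slice 6: Δl = 2.3/cos40.4° = 3.020 m; N'_6 = 242·cos40.4° = 184.3; c'Δl = 51.95; W sinα = 156.8
Slice 7: Δl = 2.6/cos56.1° = 4.662 m; N'_7 = 129·cos56.1° = 71.9; c'Δl = 80.18; W sinα = 107.1
Σc'Δl = 317.3 kN/m; ΣN' = 1515.6 kN/m; ΣW sinα = 560.9 kN/m
Resisting = 317.3 + 1515.6·tan30.2° = 317.3 + 882.1 = 1199.4 kN/m
FS = 1199.4 / 560.9 = 2.139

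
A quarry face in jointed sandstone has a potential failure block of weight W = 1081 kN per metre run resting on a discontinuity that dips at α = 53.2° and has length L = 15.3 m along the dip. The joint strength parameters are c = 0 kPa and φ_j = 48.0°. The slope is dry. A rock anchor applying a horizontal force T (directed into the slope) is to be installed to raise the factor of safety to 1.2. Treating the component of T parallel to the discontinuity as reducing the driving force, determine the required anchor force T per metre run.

T = 199 kN/m

Resolving forces along and normal to the sliding plane, with the horizontal anchor force T adding T·sinα to the effective normal force and T·cosα acting up the plane against the driving force:
FS = [cL + (W cosα + T sinα) tanφ_j] / [W sinα − T cosα]
Without the anchor: N' = 647.5 kN/m, driving T_d = 865.6 kN/m, resisting R = 0·15.3 + 647.5·tan48.0° = 719.2 kN/m, FS = 0.83.
Setting FS = 1.2 and solving for T:
1.2·(865.6 − T cos53.2°) = 719.2 + T sin53.2°·tan48.0°
T·(sin53.2°·tan48.0° + 1.2·cos53.2°) = 1.2·865.6 − 719.2
T·(0.8007·1.1106 + 1.2·0.5990) = 1038.7 − 719.2 = 319.5
T·1.6081 = 319.5
T = 198.7 kN/m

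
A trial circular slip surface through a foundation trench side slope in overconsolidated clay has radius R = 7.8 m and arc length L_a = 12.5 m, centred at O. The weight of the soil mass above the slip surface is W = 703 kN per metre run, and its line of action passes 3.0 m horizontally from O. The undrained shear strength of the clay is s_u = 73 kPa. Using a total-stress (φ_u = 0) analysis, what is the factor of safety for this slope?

Taking moments about the centre O, the resisting moment is provided by the undrained shear strength acting along the arc:
M_R = s_u·L_a·R = 73·12.50·7.8 = 7117.5 kN·m/m
M_D = W·d = 703·3.0 = 2109.0 kN·m/m
FS = M_R / M_D = 7117.5 / 2109.0 = 3.375

FS = 3.37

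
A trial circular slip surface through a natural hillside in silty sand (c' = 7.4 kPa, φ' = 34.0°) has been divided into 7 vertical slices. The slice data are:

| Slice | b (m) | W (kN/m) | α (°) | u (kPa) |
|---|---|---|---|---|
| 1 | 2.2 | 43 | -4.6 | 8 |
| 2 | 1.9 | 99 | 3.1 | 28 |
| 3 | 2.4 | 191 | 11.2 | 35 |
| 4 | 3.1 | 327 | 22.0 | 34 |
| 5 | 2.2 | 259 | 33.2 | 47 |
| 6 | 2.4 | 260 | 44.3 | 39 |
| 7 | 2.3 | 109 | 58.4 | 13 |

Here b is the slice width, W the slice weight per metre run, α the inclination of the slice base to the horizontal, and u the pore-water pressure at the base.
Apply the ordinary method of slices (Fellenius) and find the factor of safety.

Ordinary method of slices: FS = Σ[c'·Δl_i + (W_i cosα_i − u_i·Δl_i)·tanφ'] / Σ W_i sinα_i, with Δl_i = b_i / cosα_i.
Slice 1: Δl = 2.2/cos(-4.6°) = 2.207 m; N'_1 = 43·cos(-4.6°) − 8·2.207 = 25.2; c'Δl = 16.33; W sinα = -3.4
Slice 2: Δl = 1.9/cos3.1° = 1.903 m; N'_2 = 99·cos3.1° − 28·1.903 = 45.6; c'Δl = 14.08; W sinα = 5.4
Slice 3: Δl = 2.4/cos11.2° = 2.447 m; N'_3 = 191·cos11.2° − 35·2.447 = 101.7; c'Δl = 18.10; W sinα = 37.1
Slice 4: Δl = 3.1/cos22.0° = 3.343 m; N'_4 = 327·cos22.0° − 34·3.343 = 189.5; c'Δl = 24.74; W sinα = 122.5
Slice 5: Δl = 2.2/cos33.2° = 2.629 m; N'_5 = 259·cos33.2° − 47·2.629 = 93.2; c'Δl = 19.46; W sinα = 141.8
Slice 6: Δl = 2.4/cos44.3° = 3.353 m; N'_6 = 260·cos44.3° − 39·3.353 = 55.3; c'Δl = 24.82; W sinα = 181.6
Slice 7: Δl = 2.3/cos58.4° = 4.389 m; N'_7 = 109·cos58.4° − 13·4.389 = 0.1; c'Δl = 32.48; W sinα = 92.8
Σc'Δl = 150.0 kN/m; ΣN' = 510.5 kN/m; ΣW sinα = 577.7 kN/m
Resisting = 150.0 + 510.5·tan34.0° = 150.0 + 344.4 = 494.4 kN/m
FS = 494.4 / 577.7 = 0.856

FS = 0.86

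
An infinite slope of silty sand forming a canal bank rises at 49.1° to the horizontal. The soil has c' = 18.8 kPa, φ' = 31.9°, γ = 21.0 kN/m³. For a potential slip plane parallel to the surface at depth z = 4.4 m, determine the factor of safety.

For an infinite slope with a slip plane parallel to the surface (no pore pressure): FS = [c' + γz cos²β tanφ'] / [γz sinβ cosβ].
γz = 21.0·4.4 = 92.40 kN/m²
Numerator = 18.8 + 92.40·cos²49.1°·tan31.9° = 18.8 + 92.40·0.4287·0.6224 = 43.455 kPa
Denominator = 92.40·sin49.1°·cos49.1° = 92.40·0.7559·0.6547 = 45.728 kPa
FS = 43.455 / 45.728 = 0.950

FS = 0.95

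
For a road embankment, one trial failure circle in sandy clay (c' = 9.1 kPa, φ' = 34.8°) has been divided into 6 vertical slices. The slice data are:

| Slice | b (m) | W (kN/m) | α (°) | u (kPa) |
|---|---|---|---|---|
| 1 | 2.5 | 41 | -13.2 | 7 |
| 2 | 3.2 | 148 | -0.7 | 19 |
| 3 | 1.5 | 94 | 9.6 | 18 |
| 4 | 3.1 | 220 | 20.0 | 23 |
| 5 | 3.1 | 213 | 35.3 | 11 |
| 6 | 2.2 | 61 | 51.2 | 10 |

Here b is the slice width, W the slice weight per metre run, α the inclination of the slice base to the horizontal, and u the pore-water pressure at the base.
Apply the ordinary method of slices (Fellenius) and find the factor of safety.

Ordinary method of slices: FS = Σ[c'·Δl_i + (W_i cosα_i − u_i·Δl_i)·tanφ'] / Σ W_i sinα_i, with Δl_i = b_i / cosα_i.
Slice 1: Δl = 2.5/cos(-13.2°) = 2.568 m; N'_1 = 41·cos(-13.2°) − 7·2.568 = 21.9; c'Δl = 23.37; W sinα = -9.4
Slice 2: Δl = 3.2/cos(-0.7°) = 3.200 m; N'_2 = 148·cos(-0.7°) − 19·3.200 = 87.2; c'Δl = 29.12; W sinα = -1.8
Slice 3: Δl = 1.5/cos9.6° = 1.521 m; N'_3 = 94·cos9.6° − 18·1.521 = 65.3; c'Δl = 13.84; W sinα = 15.7
Slice 4: Δl = 3.1/cos20.0° = 3.299 m; N'_4 = 220·cos20.0° − 23·3.299 = 130.9; c'Δl = 30.02; W sinα = 75.2
Slice 5: Δl = 3.1/cos35.3° = 3.798 m; N'_5 = 213·cos35.3° − 11·3.798 = 132.1; c'Δl = 34.57; W sinα = 123.1
Slice 6: Δl = 2.2/cos51.2° = 3.511 m; N'_6 = 61·cos51.2° − 10·3.511 = 3.1; c'Δl = 31.95; W sinα = 47.5
Σc'Δl = 162.9 kN/m; ΣN' = 440.5 kN/m; ΣW sinα = 250.4 kN/m
Resisting = 162.9 + 440.5·tan34.8° = 162.9 + 306.1 = 469.0 kN/m
FS = 469.0 / 250.4 = 1.873

FS = 1.87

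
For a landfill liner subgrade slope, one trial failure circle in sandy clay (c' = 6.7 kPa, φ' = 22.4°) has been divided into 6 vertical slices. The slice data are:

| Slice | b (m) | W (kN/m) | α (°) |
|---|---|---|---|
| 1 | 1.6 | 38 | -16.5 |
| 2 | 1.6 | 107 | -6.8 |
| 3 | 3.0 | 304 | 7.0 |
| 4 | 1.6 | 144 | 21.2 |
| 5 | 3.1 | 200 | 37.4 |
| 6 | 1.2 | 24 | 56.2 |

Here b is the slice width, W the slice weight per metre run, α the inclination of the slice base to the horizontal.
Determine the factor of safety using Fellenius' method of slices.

Ordinary method of slices: FS = Σ[c'·Δl_i + (W_i cosα_i)·tanφ'] / Σ W_i sinα_i, with Δl_i = b_i / cosα_i.
Slice 1: Δl = 1.6/cos(-16.5°) = 1.669 m; N'_1 = 38·cos(-16.5°) = 36.4; c'Δl = 11.18; W sinα = -10.8
Slice 2: Δl = 1.6/cos(-6.8°) = 1.611 m; N'_2 = 107·cos(-6.8°) = 106.2; c'Δl = 10.80; W sinα = -12.7
Slice 3: Δl = 3.0/cos7.0° = 3.023 m; N'_3 = 304·cos7.0° = 301.7; c'Δl = 20.25; W sinα = 37.0
Slice 4: Δl = 1.6/cos21.2° = 1.716 m; N'_4 = 144·cos21.2° = 134.3; c'Δl = 11.50; W sinα = 52.1
Slice 5: Δl = 3.1/cos37.4° = 3.902 m; N'_5 = 200·cos37.4° = 158.9; c'Δl = 26.15; W sinα = 121.5
Slice 6: Δl = 1.2/cos56.2° = 2.157 m; N'_6 = 24·cos56.2° = 13.4; c'Δl = 14.45; W sinα = 19.9
Σc'Δl = 94.3 kN/m; ΣN' = 750.9 kN/m; ΣW sinα = 207.1 kN/m
Resisting = 94.3 + 750.9·tan22.4° = 94.3 + 309.5 = 403.8 kN/m
FS = 403.8 / 207.1 = 1.950

FS = 1.95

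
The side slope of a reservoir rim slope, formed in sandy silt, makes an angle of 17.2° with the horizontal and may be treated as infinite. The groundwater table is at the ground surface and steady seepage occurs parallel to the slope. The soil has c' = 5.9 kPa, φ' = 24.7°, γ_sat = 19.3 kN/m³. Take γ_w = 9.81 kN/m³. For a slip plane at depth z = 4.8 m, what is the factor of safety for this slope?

With seepage parallel to the slope and the water table at the surface, the effective normal stress on the slip plane uses the buoyant unit weight γ' = γ_sat − γ_w while the driving shear stress uses γ_sat:
FS = [c' + γ' z cos²β tanφ'] / [γ_sat z sinβ cosβ]
γ' = 19.3 − 9.81 = 9.49 kN/m³
Numerator = 5.9 + 9.49·4.8·cos²17.2°·tan24.7° = 5.9 + 9.49·4.8·0.9126·0.4599 = 25.020 kPa
Denominator = 19.3·4.8·sin17.2°·cos17.2° = 19.3·4.8·0.2957·0.9553 = 26.169 kPa
FS = 25.020 / 26.169 = 0.956

FS = 0.96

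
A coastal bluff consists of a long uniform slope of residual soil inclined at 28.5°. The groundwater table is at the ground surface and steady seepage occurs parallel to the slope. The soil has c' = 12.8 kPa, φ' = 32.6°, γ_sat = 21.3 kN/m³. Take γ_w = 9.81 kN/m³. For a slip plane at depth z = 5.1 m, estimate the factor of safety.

With seepage parallel to the slope and the water table at the surface, the effective normal stress on the slip plane uses the buoyant unit weight γ' = γ_sat − γ_w while the driving shear stress uses γ_sat:
FS = [c' + γ' z cos²β tanφ'] / [γ_sat z sinβ cosβ]
γ' = 21.3 − 9.81 = 11.49 kN/m³
Numerator = 12.8 + 11.49·5.1·cos²28.5°·tan32.6° = 12.8 + 11.49·5.1·0.7723·0.6395 = 41.743 kPa
Denominator = 21.3·5.1·sin28.5°·cos28.5° = 21.3·5.1·0.4772·0.8788 = 45.552 kPa
FS = 41.743 / 45.552 = 0.916

FS = 0.92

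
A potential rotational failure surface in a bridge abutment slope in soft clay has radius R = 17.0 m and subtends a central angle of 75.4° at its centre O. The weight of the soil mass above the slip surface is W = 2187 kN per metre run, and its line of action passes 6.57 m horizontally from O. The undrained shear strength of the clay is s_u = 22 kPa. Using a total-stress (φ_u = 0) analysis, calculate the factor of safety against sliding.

Taking moments about the centre O, the resisting moment is provided by the undrained shear strength acting along the arc:
Arc length L_a = R·θ = 17.0·(75.4°·π/180) = 17.0·1.3160 = 22.37 m
M_R = s_u·L_a·R = 22·22.37·17.0 = 8367.0 kN·m/m
M_D = W·d = 2187·6.57 = 14368.6 kN·m/m
FS = M_R / M_D = 8367.0 / 14368.6 = 0.582

FS = 0.58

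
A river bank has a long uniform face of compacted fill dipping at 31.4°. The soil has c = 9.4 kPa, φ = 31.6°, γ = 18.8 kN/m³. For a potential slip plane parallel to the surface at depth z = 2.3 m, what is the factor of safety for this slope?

For an infinite slope with a slip plane parallel to the surface (no pore pressure): FS = [c + γz cos²β tanφ] / [γz sinβ cosβ].
γz = 18.8·2.3 = 43.24 kN/m²
Numerator = 9.4 + 43.24·cos²31.4°·tan31.6° = 9.4 + 43.24·0.7285·0.6152 = 28.780 kPa
Denominator = 43.24·sin31.4°·cos31.4° = 43.24·0.5210·0.8536 = 19.229 kPa
FS = 28.780 / 19.229 = 1.497

FS = 1.50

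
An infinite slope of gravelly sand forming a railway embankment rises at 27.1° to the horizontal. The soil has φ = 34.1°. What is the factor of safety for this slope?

For a dry cohesionless infinite slope the factor of safety is FS = tanφ / tanβ.
FS = tan34.1° / tan27.1° = 0.6771 / 0.5117 = 1.323

FS = 1.32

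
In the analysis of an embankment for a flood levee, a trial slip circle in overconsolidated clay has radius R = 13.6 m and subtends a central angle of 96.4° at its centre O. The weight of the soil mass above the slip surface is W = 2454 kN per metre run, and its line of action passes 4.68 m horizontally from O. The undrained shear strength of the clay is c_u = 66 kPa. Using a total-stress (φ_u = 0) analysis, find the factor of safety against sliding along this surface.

FS = 1.79

Taking moments about the centre O, the resisting moment is provided by the undrained shear strength acting along the arc:
Arc length L_a = R·θ = 13.6·(96.4°·π/180) = 13.6·1.6825 = 22.88 m
M_R = c_u·L_a·R = 66·22.88·13.6 = 20538.9 kN·m/m
M_D = W·d = 2454·4.68 = 11484.7 kN·m/m
FS = M_R / M_D = 20538.9 / 11484.7 = 1.788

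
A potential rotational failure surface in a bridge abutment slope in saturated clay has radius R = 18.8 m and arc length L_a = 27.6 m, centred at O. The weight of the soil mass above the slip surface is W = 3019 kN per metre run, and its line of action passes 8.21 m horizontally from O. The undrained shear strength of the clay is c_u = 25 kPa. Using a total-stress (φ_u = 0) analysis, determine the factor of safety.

Taking moments about the centre O, the resisting moment is provided by the undrained shear strength acting along the arc:
M_R = c_u·L_a·R = 25·27.60·18.8 = 12972.0 kN·m/m
M_D = W·d = 3019·8.21 = 24786.0 kN·m/m
FS = M_R / M_D = 12972.0 / 24786.0 = 0.523

FS = 0.52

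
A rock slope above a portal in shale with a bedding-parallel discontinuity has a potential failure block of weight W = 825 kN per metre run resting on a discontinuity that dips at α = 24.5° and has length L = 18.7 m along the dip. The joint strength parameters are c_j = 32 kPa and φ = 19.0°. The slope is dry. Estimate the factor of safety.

Resolving the block weight along and normal to the plane and applying the Mohr–Coulomb strength on the joint:
N' = W cosα = 825·cos24.5° = 750.7 kN/m
Driving force T = W sinα = 825·sin24.5° = 342.1 kN/m
Resisting force R = c_j·L + N'·tanφ = 32·18.7 + 750.7·tan19.0° = 598.4 + 258.5 = 856.9 kN/m
FS = R / T = 856.9 / 342.1 = 2.505

FS = 2.50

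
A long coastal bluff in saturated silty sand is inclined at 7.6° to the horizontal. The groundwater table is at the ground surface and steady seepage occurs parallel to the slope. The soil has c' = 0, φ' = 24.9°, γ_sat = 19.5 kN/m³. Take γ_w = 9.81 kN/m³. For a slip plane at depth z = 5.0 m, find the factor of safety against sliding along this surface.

FS = 1.73

With seepage parallel to the slope and the water table at the surface, the effective normal stress on the slip plane uses the buoyant unit weight γ' = γ_sat − γ_w while the driving shear stress uses γ_sat:
FS = [c' + γ' z cos²β tanφ'] / [γ_sat z sinβ cosβ]
(For c' = 0 this reduces to FS = (γ'/γ_sat)·tanφ'/tanβ.)
γ' = 19.5 − 9.81 = 9.69 kN/m³
Numerator = 0.0 + 9.69·5.0·cos²7.6°·tan24.9° = 0.0 + 9.69·5.0·0.9825·0.4642 = 22.096 kPa
Denominator = 19.5·5.0·sin7.6°·cos7.6° = 19.5·5.0·0.1323·0.9912 = 12.782 kPa
FS = 22.096 / 12.782 = 1.729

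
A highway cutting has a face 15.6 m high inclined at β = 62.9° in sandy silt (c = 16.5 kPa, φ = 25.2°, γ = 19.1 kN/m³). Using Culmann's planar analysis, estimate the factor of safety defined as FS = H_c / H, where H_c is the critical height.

H_c = (4c/γ) · sinβ cosφ / [1 − cos(β − φ)]
    = (4·16.5/19.1) · sin62.9°·cos25.2° / [1 − cos37.7°]
    = 3.455 · 0.8055 / 0.2088 = 13.33 m
FS = H_c / H = 13.33 / 15.6 = 0.855

FS = 0.85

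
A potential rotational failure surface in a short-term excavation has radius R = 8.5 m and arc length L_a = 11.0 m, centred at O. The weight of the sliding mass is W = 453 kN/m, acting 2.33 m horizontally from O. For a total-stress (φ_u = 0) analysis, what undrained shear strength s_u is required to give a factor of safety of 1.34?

s_u = 15.1 kPa

FS = s_u·L_a·R / (W·d), so s_u = FS·W·d / (L_a·R).
s_u = 1.34·453·2.33 / (11.00·8.5) = 1414.4 / 93.50 = 15.13 kPa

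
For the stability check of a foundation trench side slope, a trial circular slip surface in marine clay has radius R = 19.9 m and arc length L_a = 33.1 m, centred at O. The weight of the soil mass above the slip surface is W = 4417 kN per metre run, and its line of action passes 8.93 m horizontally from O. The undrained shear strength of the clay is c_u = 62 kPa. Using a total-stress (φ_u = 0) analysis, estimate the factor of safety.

Taking moments about the centre O, the resisting moment is provided by the undrained shear strength acting along the arc:
M_R = c_u·L_a·R = 62·33.10·19.9 = 40838.8 kN·m/m
M_D = W·d = 4417·8.93 = 39443.8 kN·m/m
FS = M_R / M_D = 40838.8 / 39443.8 = 1.035

FS = 1.04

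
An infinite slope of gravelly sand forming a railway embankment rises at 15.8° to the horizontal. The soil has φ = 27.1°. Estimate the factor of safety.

FS = 1.81

For a dry cohesionless infinite slope the factor of safety is FS = tanφ / tanβ.
FS = tan27.1° / tan15.8° = 0.5117 / 0.2830 = 1.808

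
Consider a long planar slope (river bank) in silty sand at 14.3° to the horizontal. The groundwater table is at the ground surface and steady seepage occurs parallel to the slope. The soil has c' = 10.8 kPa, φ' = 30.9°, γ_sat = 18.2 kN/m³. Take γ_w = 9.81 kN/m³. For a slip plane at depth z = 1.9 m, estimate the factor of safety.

With seepage parallel to the slope and the water table at the surface, the effective normal stress on the slip plane uses the buoyant unit weight γ' = γ_sat − γ_w while the driving shear stress uses γ_sat:
FS = [c' + γ' z cos²β tanφ'] / [γ_sat z sinβ cosβ]
γ' = 18.2 − 9.81 = 8.39 kN/m³
Numerator = 10.8 + 8.39·1.9·cos²14.3°·tan30.9° = 10.8 + 8.39·1.9·0.9390·0.5985 = 19.758 kPa
Denominator = 18.2·1.9·sin14.3°·cos14.3° = 18.2·1.9·0.2470·0.9690 = 8.277 kPa
FS = 19.758 / 8.277 = 2.387

FS = 2.39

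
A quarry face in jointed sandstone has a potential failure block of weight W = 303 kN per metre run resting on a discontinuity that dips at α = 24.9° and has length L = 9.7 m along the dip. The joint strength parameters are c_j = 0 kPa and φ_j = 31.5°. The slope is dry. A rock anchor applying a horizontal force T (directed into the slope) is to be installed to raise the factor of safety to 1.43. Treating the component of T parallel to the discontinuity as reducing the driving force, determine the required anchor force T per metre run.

Resolving forces along and normal to the sliding plane, with the horizontal anchor force T adding T·sinα to the effective normal force and T·cosα acting up the plane against the driving force:
FS = [c_jL + (W cosα + T sinα) tanφ_j] / [W sinα − T cosα]
Without the anchor: N' = 274.8 kN/m, driving T_d = 127.6 kN/m, resisting R = 0·9.7 + 274.8·tan31.5° = 168.4 kN/m, FS = 1.32.
Setting FS = 1.43 and solving for T:
1.43·(127.6 − T cos24.9°) = 168.4 + T sin24.9°·tan31.5°
T·(sin24.9°·tan31.5° + 1.43·cos24.9°) = 1.43·127.6 − 168.4
T·(0.4210·0.6128 + 1.43·0.9070) = 182.4 − 168.4 = 14.0
T·1.5551 = 14.0
T = 9.0 kN/m

T = 9 kN/m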